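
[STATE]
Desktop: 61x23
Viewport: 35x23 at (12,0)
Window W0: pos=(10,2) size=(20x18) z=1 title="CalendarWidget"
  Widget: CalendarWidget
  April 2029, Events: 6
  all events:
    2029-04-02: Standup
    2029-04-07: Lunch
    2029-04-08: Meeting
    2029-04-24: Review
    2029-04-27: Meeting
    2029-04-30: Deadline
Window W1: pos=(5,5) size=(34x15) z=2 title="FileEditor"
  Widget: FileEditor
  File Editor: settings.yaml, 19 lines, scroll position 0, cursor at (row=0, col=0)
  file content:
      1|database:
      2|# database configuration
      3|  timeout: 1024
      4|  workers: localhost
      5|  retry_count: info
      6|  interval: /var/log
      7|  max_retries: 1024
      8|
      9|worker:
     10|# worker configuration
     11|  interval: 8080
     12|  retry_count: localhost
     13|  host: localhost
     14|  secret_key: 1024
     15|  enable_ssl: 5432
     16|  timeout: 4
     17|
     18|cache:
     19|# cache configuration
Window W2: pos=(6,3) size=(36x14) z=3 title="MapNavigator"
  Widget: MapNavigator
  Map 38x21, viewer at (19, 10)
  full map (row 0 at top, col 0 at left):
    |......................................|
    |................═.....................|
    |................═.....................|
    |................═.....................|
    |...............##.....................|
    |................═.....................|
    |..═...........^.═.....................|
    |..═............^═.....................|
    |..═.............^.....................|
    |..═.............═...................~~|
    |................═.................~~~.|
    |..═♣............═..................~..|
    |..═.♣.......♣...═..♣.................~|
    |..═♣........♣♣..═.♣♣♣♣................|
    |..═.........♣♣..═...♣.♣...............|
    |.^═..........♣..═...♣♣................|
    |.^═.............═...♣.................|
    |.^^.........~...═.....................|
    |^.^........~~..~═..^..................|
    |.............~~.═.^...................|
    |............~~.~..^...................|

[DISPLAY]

                                   
                                   
━━━━━━━━━━━━━━━━━┓                 
━━━━━━━━━━━━━━━━━━━━━━━━━━━━━┓     
avigator                     ┃     
─────────────────────────────┨     
.........═...................┃     
.......^.═...................┃     
........^═...................┃     
.........^...................┃     
.........═...................┃     
.........═..@..............~~┃     
.........═..................~┃     
.....♣...═..♣................┃     
.....♣♣..═.♣♣♣♣..............┃     
.....♣♣..═...♣.♣.............┃     
━━━━━━━━━━━━━━━━━━━━━━━━━━━━━┛     
er configuration         ░┃        
rval: 8080               ▼┃        
━━━━━━━━━━━━━━━━━━━━━━━━━━┛        
                                   
                                   
                                   


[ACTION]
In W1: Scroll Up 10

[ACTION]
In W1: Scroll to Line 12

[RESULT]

                                   
                                   
━━━━━━━━━━━━━━━━━┓                 
━━━━━━━━━━━━━━━━━━━━━━━━━━━━━┓     
avigator                     ┃     
─────────────────────────────┨     
.........═...................┃     
.......^.═...................┃     
........^═...................┃     
.........^...................┃     
.........═...................┃     
.........═..@..............~~┃     
.........═..................~┃     
.....♣...═..♣................┃     
.....♣♣..═.♣♣♣♣..............┃     
.....♣♣..═...♣.♣.............┃     
━━━━━━━━━━━━━━━━━━━━━━━━━━━━━┛     
                         █┃        
e configuration          ▼┃        
━━━━━━━━━━━━━━━━━━━━━━━━━━┛        
                                   
                                   
                                   


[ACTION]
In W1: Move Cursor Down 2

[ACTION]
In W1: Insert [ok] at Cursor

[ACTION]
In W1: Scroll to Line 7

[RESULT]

                                   
                                   
━━━━━━━━━━━━━━━━━┓                 
━━━━━━━━━━━━━━━━━━━━━━━━━━━━━┓     
avigator                     ┃     
─────────────────────────────┨     
.........═...................┃     
.......^.═...................┃     
........^═...................┃     
.........^...................┃     
.........═...................┃     
.........═..@..............~~┃     
.........═..................~┃     
.....♣...═..♣................┃     
.....♣♣..═.♣♣♣♣..............┃     
.....♣♣..═...♣.♣.............┃     
━━━━━━━━━━━━━━━━━━━━━━━━━━━━━┛     
out: 4                   ░┃        
                         ▼┃        
━━━━━━━━━━━━━━━━━━━━━━━━━━┛        
                                   
                                   
                                   


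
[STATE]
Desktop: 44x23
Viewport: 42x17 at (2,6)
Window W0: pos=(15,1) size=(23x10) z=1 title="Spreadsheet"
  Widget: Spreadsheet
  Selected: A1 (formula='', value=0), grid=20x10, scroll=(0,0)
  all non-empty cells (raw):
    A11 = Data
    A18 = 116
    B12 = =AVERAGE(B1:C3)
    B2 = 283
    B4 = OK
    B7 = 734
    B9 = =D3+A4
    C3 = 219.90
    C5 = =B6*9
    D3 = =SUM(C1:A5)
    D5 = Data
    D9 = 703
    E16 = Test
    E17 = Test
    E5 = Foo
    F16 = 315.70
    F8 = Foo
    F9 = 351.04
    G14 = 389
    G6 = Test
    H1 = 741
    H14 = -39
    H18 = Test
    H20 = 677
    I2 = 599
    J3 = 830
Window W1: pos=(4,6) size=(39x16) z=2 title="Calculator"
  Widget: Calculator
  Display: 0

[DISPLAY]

  ┏━━━━━━━━━━━━━━━━━━━━━━━━━━━━━━━━━━━━━┓ 
  ┃ Calculator                          ┃ 
  ┠─────────────────────────────────────┨ 
  ┃                                    0┃ 
  ┃┌───┬───┬───┬───┐                    ┃ 
  ┃│ 7 │ 8 │ 9 │ ÷ │                    ┃ 
  ┃├───┼───┼───┼───┤                    ┃ 
  ┃│ 4 │ 5 │ 6 │ × │                    ┃ 
  ┃├───┼───┼───┼───┤                    ┃ 
  ┃│ 1 │ 2 │ 3 │ - │                    ┃ 
  ┃├───┼───┼───┼───┤                    ┃ 
  ┃│ 0 │ . │ = │ + │                    ┃ 
  ┃├───┼───┼───┼───┤                    ┃ 
  ┃│ C │ MC│ MR│ M+│                    ┃ 
  ┃└───┴───┴───┴───┘                    ┃ 
  ┗━━━━━━━━━━━━━━━━━━━━━━━━━━━━━━━━━━━━━┛ 
                                          


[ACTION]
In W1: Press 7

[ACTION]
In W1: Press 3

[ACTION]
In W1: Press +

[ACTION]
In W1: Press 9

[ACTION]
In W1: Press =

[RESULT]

  ┏━━━━━━━━━━━━━━━━━━━━━━━━━━━━━━━━━━━━━┓ 
  ┃ Calculator                          ┃ 
  ┠─────────────────────────────────────┨ 
  ┃                                   82┃ 
  ┃┌───┬───┬───┬───┐                    ┃ 
  ┃│ 7 │ 8 │ 9 │ ÷ │                    ┃ 
  ┃├───┼───┼───┼───┤                    ┃ 
  ┃│ 4 │ 5 │ 6 │ × │                    ┃ 
  ┃├───┼───┼───┼───┤                    ┃ 
  ┃│ 1 │ 2 │ 3 │ - │                    ┃ 
  ┃├───┼───┼───┼───┤                    ┃ 
  ┃│ 0 │ . │ = │ + │                    ┃ 
  ┃├───┼───┼───┼───┤                    ┃ 
  ┃│ C │ MC│ MR│ M+│                    ┃ 
  ┃└───┴───┴───┴───┘                    ┃ 
  ┗━━━━━━━━━━━━━━━━━━━━━━━━━━━━━━━━━━━━━┛ 
                                          


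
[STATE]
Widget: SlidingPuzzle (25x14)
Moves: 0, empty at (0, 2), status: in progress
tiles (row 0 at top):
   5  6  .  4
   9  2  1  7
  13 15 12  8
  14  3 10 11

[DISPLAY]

┌────┬────┬────┬────┐    
│  5 │  6 │    │  4 │    
├────┼────┼────┼────┤    
│  9 │  2 │  1 │  7 │    
├────┼────┼────┼────┤    
│ 13 │ 15 │ 12 │  8 │    
├────┼────┼────┼────┤    
│ 14 │  3 │ 10 │ 11 │    
└────┴────┴────┴────┘    
Moves: 0                 
                         
                         
                         
                         


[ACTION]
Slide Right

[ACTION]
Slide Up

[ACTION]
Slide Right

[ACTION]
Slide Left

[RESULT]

┌────┬────┬────┬────┐    
│  5 │  2 │  6 │  4 │    
├────┼────┼────┼────┤    
│  9 │    │  1 │  7 │    
├────┼────┼────┼────┤    
│ 13 │ 15 │ 12 │  8 │    
├────┼────┼────┼────┤    
│ 14 │  3 │ 10 │ 11 │    
└────┴────┴────┴────┘    
Moves: 4                 
                         
                         
                         
                         


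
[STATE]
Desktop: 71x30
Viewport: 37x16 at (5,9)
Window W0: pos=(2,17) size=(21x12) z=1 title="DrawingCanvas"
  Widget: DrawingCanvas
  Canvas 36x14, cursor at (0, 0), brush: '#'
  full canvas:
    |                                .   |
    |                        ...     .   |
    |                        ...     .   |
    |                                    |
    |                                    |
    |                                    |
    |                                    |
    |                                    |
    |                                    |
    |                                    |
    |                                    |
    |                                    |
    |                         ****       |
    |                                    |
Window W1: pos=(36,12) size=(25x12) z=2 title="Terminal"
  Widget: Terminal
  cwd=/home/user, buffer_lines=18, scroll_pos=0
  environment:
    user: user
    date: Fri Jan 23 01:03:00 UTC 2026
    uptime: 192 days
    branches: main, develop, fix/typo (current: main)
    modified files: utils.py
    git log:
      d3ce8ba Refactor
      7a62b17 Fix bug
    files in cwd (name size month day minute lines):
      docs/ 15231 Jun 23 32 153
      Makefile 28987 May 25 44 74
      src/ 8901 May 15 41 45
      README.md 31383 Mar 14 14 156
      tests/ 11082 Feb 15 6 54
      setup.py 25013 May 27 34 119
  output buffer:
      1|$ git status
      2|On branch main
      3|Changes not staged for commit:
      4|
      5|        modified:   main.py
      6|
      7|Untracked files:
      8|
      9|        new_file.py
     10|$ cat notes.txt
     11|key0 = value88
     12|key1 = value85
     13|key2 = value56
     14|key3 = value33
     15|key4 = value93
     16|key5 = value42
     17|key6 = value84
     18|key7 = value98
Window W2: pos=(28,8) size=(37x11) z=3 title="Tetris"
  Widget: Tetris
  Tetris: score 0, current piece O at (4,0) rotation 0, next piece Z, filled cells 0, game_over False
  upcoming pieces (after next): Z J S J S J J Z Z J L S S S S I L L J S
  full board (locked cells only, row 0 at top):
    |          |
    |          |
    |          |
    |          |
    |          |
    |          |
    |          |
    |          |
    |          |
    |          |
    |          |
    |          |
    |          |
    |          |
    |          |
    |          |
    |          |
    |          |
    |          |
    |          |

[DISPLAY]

                       ┃ Tetris      
                       ┠─────────────
                       ┃          │Ne
                       ┃          │▓▓
                       ┃          │ ▓
                       ┃          │  
                       ┃          │  
                       ┃          │  
━━━━━━━━━━━━━━━━━┓     ┃          │Sc
rawingCanvas     ┃     ┗━━━━━━━━━━━━━
─────────────────┨             ┃     
                 ┃             ┃     
                 ┃             ┃Untra
                 ┃             ┃     
                 ┃             ┗━━━━━
                 ┃                   


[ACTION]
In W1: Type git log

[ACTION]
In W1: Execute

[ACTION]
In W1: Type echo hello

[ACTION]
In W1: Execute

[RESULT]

                       ┃ Tetris      
                       ┠─────────────
                       ┃          │Ne
                       ┃          │▓▓
                       ┃          │ ▓
                       ┃          │  
                       ┃          │  
                       ┃          │  
━━━━━━━━━━━━━━━━━┓     ┃          │Sc
rawingCanvas     ┃     ┗━━━━━━━━━━━━━
─────────────────┨             ┃7a62b
                 ┃             ┃$ ech
                 ┃             ┃hello
                 ┃             ┃$ █  
                 ┃             ┗━━━━━
                 ┃                   


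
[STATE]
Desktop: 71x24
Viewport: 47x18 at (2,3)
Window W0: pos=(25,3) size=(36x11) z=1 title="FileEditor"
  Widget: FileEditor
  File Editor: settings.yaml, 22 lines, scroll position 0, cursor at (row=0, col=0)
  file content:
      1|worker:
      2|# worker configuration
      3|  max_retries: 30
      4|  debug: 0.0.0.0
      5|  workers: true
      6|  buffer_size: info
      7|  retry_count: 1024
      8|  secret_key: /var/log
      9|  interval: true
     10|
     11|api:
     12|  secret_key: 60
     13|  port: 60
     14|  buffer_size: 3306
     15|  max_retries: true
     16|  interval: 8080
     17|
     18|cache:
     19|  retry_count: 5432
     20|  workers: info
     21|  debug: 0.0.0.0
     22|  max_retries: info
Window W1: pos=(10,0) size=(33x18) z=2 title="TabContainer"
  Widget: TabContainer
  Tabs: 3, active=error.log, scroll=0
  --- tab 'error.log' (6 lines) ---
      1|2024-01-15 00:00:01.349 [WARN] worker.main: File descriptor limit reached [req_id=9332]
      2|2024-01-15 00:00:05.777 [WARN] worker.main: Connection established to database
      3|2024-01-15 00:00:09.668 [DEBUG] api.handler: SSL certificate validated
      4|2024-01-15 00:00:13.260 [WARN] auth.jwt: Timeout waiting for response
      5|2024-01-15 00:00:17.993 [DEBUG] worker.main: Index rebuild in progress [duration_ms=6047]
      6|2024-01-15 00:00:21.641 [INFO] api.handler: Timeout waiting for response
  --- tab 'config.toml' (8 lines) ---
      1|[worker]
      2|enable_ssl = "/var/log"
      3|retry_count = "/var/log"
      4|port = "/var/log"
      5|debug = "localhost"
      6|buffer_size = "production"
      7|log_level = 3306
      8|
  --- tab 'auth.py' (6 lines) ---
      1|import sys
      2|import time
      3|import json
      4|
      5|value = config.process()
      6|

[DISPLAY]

        ┃[error.log]│ config.toml │ auth┃━━━━━━
        ┃───────────────────────────────┃      
        ┃2024-01-15 00:00:01.349 [WARN] ┃──────
        ┃2024-01-15 00:00:05.777 [WARN] ┃      
        ┃2024-01-15 00:00:09.668 [DEBUG]┃ation 
        ┃2024-01-15 00:00:13.260 [WARN] ┃      
        ┃2024-01-15 00:00:17.993 [DEBUG]┃      
        ┃2024-01-15 00:00:21.641 [INFO] ┃      
        ┃                               ┃fo    
        ┃                               ┃24    
        ┃                               ┃━━━━━━
        ┃                               ┃      
        ┃                               ┃      
        ┃                               ┃      
        ┗━━━━━━━━━━━━━━━━━━━━━━━━━━━━━━━┛      
                                               
                                               
                                               


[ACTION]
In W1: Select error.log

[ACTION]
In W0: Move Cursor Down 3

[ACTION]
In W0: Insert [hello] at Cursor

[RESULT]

        ┃[error.log]│ config.toml │ auth┃━━━━━━
        ┃───────────────────────────────┃      
        ┃2024-01-15 00:00:01.349 [WARN] ┃──────
        ┃2024-01-15 00:00:05.777 [WARN] ┃      
        ┃2024-01-15 00:00:09.668 [DEBUG]┃ation 
        ┃2024-01-15 00:00:13.260 [WARN] ┃      
        ┃2024-01-15 00:00:17.993 [DEBUG]┃.0.0  
        ┃2024-01-15 00:00:21.641 [INFO] ┃      
        ┃                               ┃fo    
        ┃                               ┃24    
        ┃                               ┃━━━━━━
        ┃                               ┃      
        ┃                               ┃      
        ┃                               ┃      
        ┗━━━━━━━━━━━━━━━━━━━━━━━━━━━━━━━┛      
                                               
                                               
                                               


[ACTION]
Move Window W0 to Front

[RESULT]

        ┃[error.log]│ c┏━━━━━━━━━━━━━━━━━━━━━━━
        ┃──────────────┃ FileEditor            
        ┃2024-01-15 00:┠───────────────────────
        ┃2024-01-15 00:┃worker:                
        ┃2024-01-15 00:┃# worker configuration 
        ┃2024-01-15 00:┃  max_retries: 30      
        ┃2024-01-15 00:┃hello█ debug: 0.0.0.0  
        ┃2024-01-15 00:┃  workers: true        
        ┃              ┃  buffer_size: info    
        ┃              ┃  retry_count: 1024    
        ┃              ┗━━━━━━━━━━━━━━━━━━━━━━━
        ┃                               ┃      
        ┃                               ┃      
        ┃                               ┃      
        ┗━━━━━━━━━━━━━━━━━━━━━━━━━━━━━━━┛      
                                               
                                               
                                               


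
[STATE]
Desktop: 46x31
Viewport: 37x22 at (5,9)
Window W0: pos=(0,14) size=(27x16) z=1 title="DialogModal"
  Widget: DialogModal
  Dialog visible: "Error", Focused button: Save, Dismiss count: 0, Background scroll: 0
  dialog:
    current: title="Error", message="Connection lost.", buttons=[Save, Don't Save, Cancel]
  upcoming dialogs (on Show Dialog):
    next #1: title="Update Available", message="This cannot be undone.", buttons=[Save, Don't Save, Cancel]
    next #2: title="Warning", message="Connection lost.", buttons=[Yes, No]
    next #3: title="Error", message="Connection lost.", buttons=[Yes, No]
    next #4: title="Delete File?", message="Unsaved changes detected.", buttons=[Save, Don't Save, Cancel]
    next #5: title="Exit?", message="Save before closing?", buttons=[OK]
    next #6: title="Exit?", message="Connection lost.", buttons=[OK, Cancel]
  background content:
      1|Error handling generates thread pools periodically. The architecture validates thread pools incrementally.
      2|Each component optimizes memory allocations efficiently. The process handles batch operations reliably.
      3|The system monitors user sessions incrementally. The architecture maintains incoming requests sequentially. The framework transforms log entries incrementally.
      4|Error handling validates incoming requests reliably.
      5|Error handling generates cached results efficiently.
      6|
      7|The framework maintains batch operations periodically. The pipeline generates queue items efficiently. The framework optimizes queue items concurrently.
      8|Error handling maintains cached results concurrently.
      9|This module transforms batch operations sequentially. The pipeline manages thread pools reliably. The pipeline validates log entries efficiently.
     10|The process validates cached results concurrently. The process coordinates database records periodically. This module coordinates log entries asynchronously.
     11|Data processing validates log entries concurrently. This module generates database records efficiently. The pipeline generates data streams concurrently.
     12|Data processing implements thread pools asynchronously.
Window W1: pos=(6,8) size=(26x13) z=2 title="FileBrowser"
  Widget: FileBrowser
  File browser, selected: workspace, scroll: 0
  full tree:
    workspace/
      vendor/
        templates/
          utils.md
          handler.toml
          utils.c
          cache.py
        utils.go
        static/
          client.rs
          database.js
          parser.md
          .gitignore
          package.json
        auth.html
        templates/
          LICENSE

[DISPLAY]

 ┃ FileBrowser            ┃          
 ┠────────────────────────┨          
 ┃> [-] workspace/        ┃          
 ┃    [+] vendor/         ┃          
 ┃                        ┃          
━┃                        ┃          
l┃                        ┃          
─┃                        ┃          
r┃                        ┃          
 ┃                        ┃          
s┃                        ┃          
─┗━━━━━━━━━━━━━━━━━━━━━━━━┛          
      Error       │s ┃               
 Connection lost. │  ┃               
Save]  Don't Save │ b┃               
──────────────────┘s ┃               
 module transforms ba┃               
process validates cac┃               
 processing validates┃               
 processing implement┃               
━━━━━━━━━━━━━━━━━━━━━┛               
                                     


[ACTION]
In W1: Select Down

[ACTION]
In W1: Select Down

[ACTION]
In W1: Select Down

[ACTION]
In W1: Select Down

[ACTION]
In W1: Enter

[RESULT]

 ┃ FileBrowser            ┃          
 ┠────────────────────────┨          
 ┃  [-] workspace/        ┃          
 ┃  > [-] vendor/         ┃          
 ┃      [+] templates/    ┃          
━┃      utils.go          ┃          
l┃      [+] static/       ┃          
─┃      auth.html         ┃          
r┃      [+] templates/    ┃          
 ┃                        ┃          
s┃                        ┃          
─┗━━━━━━━━━━━━━━━━━━━━━━━━┛          
      Error       │s ┃               
 Connection lost. │  ┃               
Save]  Don't Save │ b┃               
──────────────────┘s ┃               
 module transforms ba┃               
process validates cac┃               
 processing validates┃               
 processing implement┃               
━━━━━━━━━━━━━━━━━━━━━┛               
                                     


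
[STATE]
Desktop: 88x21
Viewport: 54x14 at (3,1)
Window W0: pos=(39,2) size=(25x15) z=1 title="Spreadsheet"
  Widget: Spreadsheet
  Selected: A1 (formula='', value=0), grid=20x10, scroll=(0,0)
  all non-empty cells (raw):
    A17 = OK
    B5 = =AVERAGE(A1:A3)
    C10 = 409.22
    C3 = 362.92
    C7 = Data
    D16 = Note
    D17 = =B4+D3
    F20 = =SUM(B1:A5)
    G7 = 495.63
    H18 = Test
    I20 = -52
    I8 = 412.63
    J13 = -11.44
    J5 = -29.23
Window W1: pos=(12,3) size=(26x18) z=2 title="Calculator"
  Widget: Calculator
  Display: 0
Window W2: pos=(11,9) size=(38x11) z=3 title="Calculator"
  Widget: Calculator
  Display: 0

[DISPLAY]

                                                      
                                    ┏━━━━━━━━━━━━━━━━━
         ┏━━━━━━━━━━━━━━━━━━━━━━━━┓ ┃ Spreadsheet     
         ┃ Calculator             ┃ ┠─────────────────
         ┠────────────────────────┨ ┃A1:              
         ┃                       0┃ ┃       A       B 
         ┃┌───┬───┬───┬───┐       ┃ ┃-----------------
         ┃│ 7 │ 8 │ 9 │ ÷ │       ┃ ┃  1      [0]     
        ┏━━━━━━━━━━━━━━━━━━━━━━━━━━━━━━━━━━━━┓  0     
        ┃ Calculator                         ┃  0     
        ┠────────────────────────────────────┨  0     
        ┃                                   0┃  0     
        ┃┌───┬───┬───┬───┐                   ┃  0     
        ┃│ 7 │ 8 │ 9 │ ÷ │                   ┃  0     


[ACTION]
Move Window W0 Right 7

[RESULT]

                                                      
                                           ┏━━━━━━━━━━
         ┏━━━━━━━━━━━━━━━━━━━━━━━━┓        ┃ Spreadshe
         ┃ Calculator             ┃        ┠──────────
         ┠────────────────────────┨        ┃A1:       
         ┃                       0┃        ┃       A  
         ┃┌───┬───┬───┬───┐       ┃        ┃----------
         ┃│ 7 │ 8 │ 9 │ ÷ │       ┃        ┃  1      [
        ┏━━━━━━━━━━━━━━━━━━━━━━━━━━━━━━━━━━━━┓2       
        ┃ Calculator                         ┃3       
        ┠────────────────────────────────────┨4       
        ┃                                   0┃5       
        ┃┌───┬───┬───┬───┐                   ┃6       
        ┃│ 7 │ 8 │ 9 │ ÷ │                   ┃7       


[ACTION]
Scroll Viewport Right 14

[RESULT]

                                                      
                             ┏━━━━━━━━━━━━━━━━━━━━━━━┓
━━━━━━━━━━━━━━━━━━━━┓        ┃ Spreadsheet           ┃
culator             ┃        ┠───────────────────────┨
────────────────────┨        ┃A1:                    ┃
                   0┃        ┃       A       B       ┃
┬───┬───┬───┐       ┃        ┃-----------------------┃
│ 8 │ 9 │ ÷ │       ┃        ┃  1      [0]       0   ┃
━━━━━━━━━━━━━━━━━━━━━━━━━━━━━━━┓2        0       0   ┃
ulator                         ┃3        0       0  3┃
───────────────────────────────┨4        0       0   ┃
                              0┃5        0       0   ┃
───┬───┬───┐                   ┃6        0       0   ┃
 8 │ 9 │ ÷ │                   ┃7        0       0Dat┃


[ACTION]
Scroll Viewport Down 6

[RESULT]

┬───┬───┬───┐       ┃        ┃-----------------------┃
│ 8 │ 9 │ ÷ │       ┃        ┃  1      [0]       0   ┃
━━━━━━━━━━━━━━━━━━━━━━━━━━━━━━━┓2        0       0   ┃
ulator                         ┃3        0       0  3┃
───────────────────────────────┨4        0       0   ┃
                              0┃5        0       0   ┃
───┬───┬───┐                   ┃6        0       0   ┃
 8 │ 9 │ ÷ │                   ┃7        0       0Dat┃
───┼───┼───┤                   ┃8        0       0   ┃
 5 │ 6 │ × │                   ┃━━━━━━━━━━━━━━━━━━━━━┛
───┼───┼───┤                   ┃                      
 2 │ 3 │ - │                   ┃                      
━━━━━━━━━━━━━━━━━━━━━━━━━━━━━━━┛                      
━━━━━━━━━━━━━━━━━━━━┛                                 


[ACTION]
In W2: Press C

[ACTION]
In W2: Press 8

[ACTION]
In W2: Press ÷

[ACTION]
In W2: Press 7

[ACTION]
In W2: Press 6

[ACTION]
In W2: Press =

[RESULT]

┬───┬───┬───┐       ┃        ┃-----------------------┃
│ 8 │ 9 │ ÷ │       ┃        ┃  1      [0]       0   ┃
━━━━━━━━━━━━━━━━━━━━━━━━━━━━━━━┓2        0       0   ┃
ulator                         ┃3        0       0  3┃
───────────────────────────────┨4        0       0   ┃
                   0.1052631579┃5        0       0   ┃
───┬───┬───┐                   ┃6        0       0   ┃
 8 │ 9 │ ÷ │                   ┃7        0       0Dat┃
───┼───┼───┤                   ┃8        0       0   ┃
 5 │ 6 │ × │                   ┃━━━━━━━━━━━━━━━━━━━━━┛
───┼───┼───┤                   ┃                      
 2 │ 3 │ - │                   ┃                      
━━━━━━━━━━━━━━━━━━━━━━━━━━━━━━━┛                      
━━━━━━━━━━━━━━━━━━━━┛                                 


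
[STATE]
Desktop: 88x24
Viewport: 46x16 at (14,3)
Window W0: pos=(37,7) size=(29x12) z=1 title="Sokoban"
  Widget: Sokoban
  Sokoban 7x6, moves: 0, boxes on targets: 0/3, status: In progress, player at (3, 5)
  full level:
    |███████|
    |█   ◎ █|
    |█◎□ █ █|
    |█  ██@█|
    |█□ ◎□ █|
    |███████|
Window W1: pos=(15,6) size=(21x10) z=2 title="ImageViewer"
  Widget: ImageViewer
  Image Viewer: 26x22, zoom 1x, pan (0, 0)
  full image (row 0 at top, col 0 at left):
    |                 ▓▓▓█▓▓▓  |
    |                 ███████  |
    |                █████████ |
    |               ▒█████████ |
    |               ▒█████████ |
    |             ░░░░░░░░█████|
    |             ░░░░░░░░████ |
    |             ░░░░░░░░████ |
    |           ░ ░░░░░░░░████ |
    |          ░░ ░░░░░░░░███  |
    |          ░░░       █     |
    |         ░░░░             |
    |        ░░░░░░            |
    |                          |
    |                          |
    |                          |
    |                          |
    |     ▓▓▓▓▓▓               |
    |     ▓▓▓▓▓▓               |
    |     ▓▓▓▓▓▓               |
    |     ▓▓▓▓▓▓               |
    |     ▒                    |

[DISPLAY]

                                              
                                              
                                              
 ┏━━━━━━━━━━━━━━━━━━━┓                        
 ┃ ImageViewer       ┃ ┏━━━━━━━━━━━━━━━━━━━━━━
 ┠───────────────────┨ ┃ Sokoban              
 ┃                 ▓▓┃ ┠──────────────────────
 ┃                 ██┃ ┃███████               
 ┃                ███┃ ┃█   ◎ █               
 ┃               ▒███┃ ┃█◎□ █ █               
 ┃               ▒███┃ ┃█  ██@█               
 ┃             ░░░░░░┃ ┃█□ ◎□ █               
 ┗━━━━━━━━━━━━━━━━━━━┛ ┃███████               
                       ┃Moves: 0  0/3         
                       ┃                      
                       ┗━━━━━━━━━━━━━━━━━━━━━━


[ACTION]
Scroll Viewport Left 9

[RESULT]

                                              
                                              
                                              
          ┏━━━━━━━━━━━━━━━━━━━┓               
          ┃ ImageViewer       ┃ ┏━━━━━━━━━━━━━
          ┠───────────────────┨ ┃ Sokoban     
          ┃                 ▓▓┃ ┠─────────────
          ┃                 ██┃ ┃███████      
          ┃                ███┃ ┃█   ◎ █      
          ┃               ▒███┃ ┃█◎□ █ █      
          ┃               ▒███┃ ┃█  ██@█      
          ┃             ░░░░░░┃ ┃█□ ◎□ █      
          ┗━━━━━━━━━━━━━━━━━━━┛ ┃███████      
                                ┃Moves: 0  0/3
                                ┃             
                                ┗━━━━━━━━━━━━━


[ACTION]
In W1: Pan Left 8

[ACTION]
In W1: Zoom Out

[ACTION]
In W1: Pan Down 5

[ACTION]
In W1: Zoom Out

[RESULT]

                                              
                                              
                                              
          ┏━━━━━━━━━━━━━━━━━━━┓               
          ┃ ImageViewer       ┃ ┏━━━━━━━━━━━━━
          ┠───────────────────┨ ┃ Sokoban     
          ┃             ░░░░░░┃ ┠─────────────
          ┃             ░░░░░░┃ ┃███████      
          ┃             ░░░░░░┃ ┃█   ◎ █      
          ┃           ░ ░░░░░░┃ ┃█◎□ █ █      
          ┃          ░░ ░░░░░░┃ ┃█  ██@█      
          ┃          ░░░      ┃ ┃█□ ◎□ █      
          ┗━━━━━━━━━━━━━━━━━━━┛ ┃███████      
                                ┃Moves: 0  0/3
                                ┃             
                                ┗━━━━━━━━━━━━━


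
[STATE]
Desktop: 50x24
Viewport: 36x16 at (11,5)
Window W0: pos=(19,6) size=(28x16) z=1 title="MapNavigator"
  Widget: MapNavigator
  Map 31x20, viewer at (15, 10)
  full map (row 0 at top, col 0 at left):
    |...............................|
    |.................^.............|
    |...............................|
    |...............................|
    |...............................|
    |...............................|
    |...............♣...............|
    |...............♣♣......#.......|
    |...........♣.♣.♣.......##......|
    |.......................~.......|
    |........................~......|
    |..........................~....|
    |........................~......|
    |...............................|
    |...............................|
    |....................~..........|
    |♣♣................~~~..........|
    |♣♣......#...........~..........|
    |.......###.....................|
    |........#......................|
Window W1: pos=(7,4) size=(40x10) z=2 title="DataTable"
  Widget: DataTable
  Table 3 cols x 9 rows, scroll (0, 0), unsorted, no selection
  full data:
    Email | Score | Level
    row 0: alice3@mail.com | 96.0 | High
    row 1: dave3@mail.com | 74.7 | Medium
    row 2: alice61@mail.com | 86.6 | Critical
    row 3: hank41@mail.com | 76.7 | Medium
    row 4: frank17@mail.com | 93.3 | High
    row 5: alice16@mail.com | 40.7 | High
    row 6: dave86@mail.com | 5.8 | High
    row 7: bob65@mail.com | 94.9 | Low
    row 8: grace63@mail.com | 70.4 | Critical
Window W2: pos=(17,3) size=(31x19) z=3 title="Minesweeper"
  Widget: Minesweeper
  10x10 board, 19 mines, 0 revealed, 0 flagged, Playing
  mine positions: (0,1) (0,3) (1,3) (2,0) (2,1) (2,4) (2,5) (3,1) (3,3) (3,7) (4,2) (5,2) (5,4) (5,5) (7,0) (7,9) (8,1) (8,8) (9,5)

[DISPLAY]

taTabl┠─────────────────────────────
──────┃■■■■■■■■■■                   
il    ┃■■■■■■■■■■                   
──────┃■■■■■■■■■■                   
ce3@ma┃■■■■■■■■■■                   
e3@mai┃■■■■■■■■■■                   
ce61@m┃■■■■■■■■■■                   
k41@ma┃■■■■■■■■■■                   
━━━━━━┃■■■■■■■■■■                   
      ┃■■■■■■■■■■                   
      ┃■■■■■■■■■■                   
      ┃                             
      ┃                             
      ┃                             
      ┃                             
      ┃                             


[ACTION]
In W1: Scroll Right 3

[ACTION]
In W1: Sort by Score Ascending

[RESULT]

taTabl┠─────────────────────────────
──────┃■■■■■■■■■■                   
il    ┃■■■■■■■■■■                   
──────┃■■■■■■■■■■                   
e86@ma┃■■■■■■■■■■                   
ce16@m┃■■■■■■■■■■                   
ce63@m┃■■■■■■■■■■                   
e3@mai┃■■■■■■■■■■                   
━━━━━━┃■■■■■■■■■■                   
      ┃■■■■■■■■■■                   
      ┃■■■■■■■■■■                   
      ┃                             
      ┃                             
      ┃                             
      ┃                             
      ┃                             


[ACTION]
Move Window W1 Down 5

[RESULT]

      ┠─────────────────────────────
      ┃■■■■■■■■■■                   
      ┃■■■■■■■■■■                   
      ┃■■■■■■■■■■                   
━━━━━━┃■■■■■■■■■■                   
taTabl┃■■■■■■■■■■                   
──────┃■■■■■■■■■■                   
il    ┃■■■■■■■■■■                   
──────┃■■■■■■■■■■                   
e86@ma┃■■■■■■■■■■                   
ce16@m┃■■■■■■■■■■                   
ce63@m┃                             
e3@mai┃                             
━━━━━━┃                             
      ┃                             
      ┃                             
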